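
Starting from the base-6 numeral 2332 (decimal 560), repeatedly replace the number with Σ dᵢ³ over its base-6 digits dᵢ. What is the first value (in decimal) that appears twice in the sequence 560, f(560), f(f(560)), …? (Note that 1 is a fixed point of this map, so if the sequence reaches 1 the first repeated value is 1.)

190

560 = (2,3,3,2)_6 → 2³ + 3³ + 3³ + 2³ = 70
70 = (1,5,4)_6 → 1³ + 5³ + 4³ = 190
190 = (5,1,4)_6 → 5³ + 1³ + 4³ = 190  — 190 already appeared earlier.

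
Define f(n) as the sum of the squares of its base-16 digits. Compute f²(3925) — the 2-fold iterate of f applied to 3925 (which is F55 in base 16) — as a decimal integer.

3925 = (15,5,5)_16 → 15² + 5² + 5² = 275
275 = (1,1,3)_16 → 1² + 1² + 3² = 11

11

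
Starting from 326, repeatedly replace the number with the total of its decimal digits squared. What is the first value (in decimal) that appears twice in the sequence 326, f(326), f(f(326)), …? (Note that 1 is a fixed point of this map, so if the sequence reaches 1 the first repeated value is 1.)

1

326 → 3² + 2² + 6² = 49
49 → 4² + 9² = 97
97 → 9² + 7² = 130
130 → 1² + 3² + 0² = 10
10 → 1² + 0² = 1  — reached the fixed point 1.
1 → 1, so 1 is the first repeated value.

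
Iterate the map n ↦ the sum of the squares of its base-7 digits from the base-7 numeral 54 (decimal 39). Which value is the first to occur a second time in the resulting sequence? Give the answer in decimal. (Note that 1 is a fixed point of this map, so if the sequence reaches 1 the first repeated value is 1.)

39 = (5,4)_7 → 41
41 = (5,6)_7 → 61
61 = (1,1,5)_7 → 27
27 = (3,6)_7 → 45
45 = (6,3)_7 → 45  — 45 already appeared earlier.

45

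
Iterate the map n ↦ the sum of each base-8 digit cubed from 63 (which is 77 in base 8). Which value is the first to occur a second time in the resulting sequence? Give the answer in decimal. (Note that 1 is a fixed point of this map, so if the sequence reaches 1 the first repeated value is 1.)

1

63 = (7,7)_8 → 7³ + 7³ = 343 + 343 = 686
686 = (1,2,5,6)_8 → 1³ + 2³ + 5³ + 6³ = 1 + 8 + 125 + 216 = 350
350 = (5,3,6)_8 → 5³ + 3³ + 6³ = 125 + 27 + 216 = 368
368 = (5,6,0)_8 → 5³ + 6³ + 0³ = 125 + 216 + 0 = 341
341 = (5,2,5)_8 → 5³ + 2³ + 5³ = 125 + 8 + 125 = 258
258 = (4,0,2)_8 → 4³ + 0³ + 2³ = 64 + 0 + 8 = 72
72 = (1,1,0)_8 → 1³ + 1³ + 0³ = 1 + 1 + 0 = 2
2 = (2)_8 → 2³ = 8
8 = (1,0)_8 → 1³ + 0³ = 1 + 0 = 1  — reached the fixed point 1.
1 → 1, so 1 is the first repeated value.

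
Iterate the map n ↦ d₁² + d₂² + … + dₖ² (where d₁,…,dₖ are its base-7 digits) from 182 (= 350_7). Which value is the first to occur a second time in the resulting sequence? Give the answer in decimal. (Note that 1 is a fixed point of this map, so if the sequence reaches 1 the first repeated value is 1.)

182 = (3,5,0)_7 → 34
34 = (4,6)_7 → 52
52 = (1,0,3)_7 → 10
10 = (1,3)_7 → 10  — 10 already appeared earlier.

10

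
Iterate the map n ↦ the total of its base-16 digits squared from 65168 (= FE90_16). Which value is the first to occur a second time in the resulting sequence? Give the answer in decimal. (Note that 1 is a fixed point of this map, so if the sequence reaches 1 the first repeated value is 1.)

65168 = (15,14,9,0)_16 → 15² + 14² + 9² + 0² = 502
502 = (1,15,6)_16 → 1² + 15² + 6² = 262
262 = (1,0,6)_16 → 1² + 0² + 6² = 37
37 = (2,5)_16 → 2² + 5² = 29
29 = (1,13)_16 → 1² + 13² = 170
170 = (10,10)_16 → 10² + 10² = 200
200 = (12,8)_16 → 12² + 8² = 208
208 = (13,0)_16 → 13² + 0² = 169
169 = (10,9)_16 → 10² + 9² = 181
181 = (11,5)_16 → 11² + 5² = 146
146 = (9,2)_16 → 9² + 2² = 85
85 = (5,5)_16 → 5² + 5² = 50
50 = (3,2)_16 → 3² + 2² = 13
13 = (13)_16 → 13² = 169  — 169 already appeared earlier.

169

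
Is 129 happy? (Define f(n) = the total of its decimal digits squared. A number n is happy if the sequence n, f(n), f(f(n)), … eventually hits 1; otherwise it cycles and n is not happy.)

happy

129 → 1² + 2² + 9² = 1 + 4 + 81 = 86
86 → 8² + 6² = 64 + 36 = 100
100 → 1² + 0² + 0² = 1 + 0 + 0 = 1  — reached 1.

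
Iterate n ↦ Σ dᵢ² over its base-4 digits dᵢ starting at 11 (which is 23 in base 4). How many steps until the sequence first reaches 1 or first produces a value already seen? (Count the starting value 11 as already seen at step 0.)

5

11 = (2,3)_4 → 13
13 = (3,1)_4 → 10
10 = (2,2)_4 → 8
8 = (2,0)_4 → 4
4 = (1,0)_4 → 1  — reached 1.
That took 5 steps.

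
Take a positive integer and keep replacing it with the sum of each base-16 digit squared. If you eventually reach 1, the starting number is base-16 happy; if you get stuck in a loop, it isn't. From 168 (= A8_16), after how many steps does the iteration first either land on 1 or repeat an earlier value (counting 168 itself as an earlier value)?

8

168 = (10,8)_16 → 10² + 8² = 100 + 64 = 164
164 = (10,4)_16 → 10² + 4² = 100 + 16 = 116
116 = (7,4)_16 → 7² + 4² = 49 + 16 = 65
65 = (4,1)_16 → 4² + 1² = 16 + 1 = 17
17 = (1,1)_16 → 1² + 1² = 1 + 1 = 2
2 = (2)_16 → 2² = 4
4 = (4)_16 → 4² = 16
16 = (1,0)_16 → 1² + 0² = 1 + 0 = 1  — reached 1.
That took 8 steps.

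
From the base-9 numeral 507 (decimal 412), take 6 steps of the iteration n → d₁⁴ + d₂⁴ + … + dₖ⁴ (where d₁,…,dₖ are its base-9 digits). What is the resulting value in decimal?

412 = (5,0,7)_9 → 5⁴ + 0⁴ + 7⁴ = 3026
3026 = (4,1,3,2)_9 → 4⁴ + 1⁴ + 3⁴ + 2⁴ = 354
354 = (4,3,3)_9 → 4⁴ + 3⁴ + 3⁴ = 418
418 = (5,1,4)_9 → 5⁴ + 1⁴ + 4⁴ = 882
882 = (1,1,8,0)_9 → 1⁴ + 1⁴ + 8⁴ + 0⁴ = 4098
4098 = (5,5,5,3)_9 → 5⁴ + 5⁴ + 5⁴ + 3⁴ = 1956

1956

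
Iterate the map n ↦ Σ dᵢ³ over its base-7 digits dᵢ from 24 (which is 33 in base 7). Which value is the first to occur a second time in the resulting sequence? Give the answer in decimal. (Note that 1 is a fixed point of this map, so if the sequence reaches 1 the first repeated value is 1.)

126

24 = (3,3)_7 → 3³ + 3³ = 27 + 27 = 54
54 = (1,0,5)_7 → 1³ + 0³ + 5³ = 1 + 0 + 125 = 126
126 = (2,4,0)_7 → 2³ + 4³ + 0³ = 8 + 64 + 0 = 72
72 = (1,3,2)_7 → 1³ + 3³ + 2³ = 1 + 27 + 8 = 36
36 = (5,1)_7 → 5³ + 1³ = 125 + 1 = 126  — 126 already appeared earlier.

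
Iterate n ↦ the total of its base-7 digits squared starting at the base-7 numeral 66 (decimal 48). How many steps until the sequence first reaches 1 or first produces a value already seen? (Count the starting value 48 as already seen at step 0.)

7

48 = (6,6)_7 → 6² + 6² = 72
72 = (1,3,2)_7 → 1² + 3² + 2² = 14
14 = (2,0)_7 → 2² + 0² = 4
4 = (4)_7 → 4² = 16
16 = (2,2)_7 → 2² + 2² = 8
8 = (1,1)_7 → 1² + 1² = 2
2 = (2)_7 → 2² = 4  — 4 repeats.
That took 7 steps.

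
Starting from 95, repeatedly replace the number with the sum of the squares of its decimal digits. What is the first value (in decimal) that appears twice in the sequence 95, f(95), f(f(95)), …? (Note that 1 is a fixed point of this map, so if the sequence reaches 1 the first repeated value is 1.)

37

95 → 106
106 → 37
37 → 58
58 → 89
89 → 145
145 → 42
42 → 20
20 → 4
4 → 16
16 → 37  — 37 already appeared earlier.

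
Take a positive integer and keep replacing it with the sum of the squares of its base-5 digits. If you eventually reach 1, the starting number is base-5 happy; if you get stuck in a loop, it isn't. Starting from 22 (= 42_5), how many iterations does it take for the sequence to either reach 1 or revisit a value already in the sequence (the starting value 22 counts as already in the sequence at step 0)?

5

22 = (4,2)_5 → 4² + 2² = 16 + 4 = 20
20 = (4,0)_5 → 4² + 0² = 16 + 0 = 16
16 = (3,1)_5 → 3² + 1² = 9 + 1 = 10
10 = (2,0)_5 → 2² + 0² = 4 + 0 = 4
4 = (4)_5 → 4² = 16  — 16 repeats.
That took 5 steps.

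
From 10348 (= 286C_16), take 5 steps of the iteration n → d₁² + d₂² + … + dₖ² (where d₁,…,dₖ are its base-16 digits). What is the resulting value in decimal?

10348 = (2,8,6,12)_16 → 2² + 8² + 6² + 12² = 248
248 = (15,8)_16 → 15² + 8² = 289
289 = (1,2,1)_16 → 1² + 2² + 1² = 6
6 = (6)_16 → 6² = 36
36 = (2,4)_16 → 2² + 4² = 20

20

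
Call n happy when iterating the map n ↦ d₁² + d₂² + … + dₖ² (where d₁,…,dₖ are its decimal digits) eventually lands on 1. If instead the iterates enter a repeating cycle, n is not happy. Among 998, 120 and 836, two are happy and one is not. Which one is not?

998: 998 → 226 → 44 → 32 → 13 → 10 → 1  — reaches 1 (happy)
120: 120 → 5 → 25 → 29 → 85 → 89 → 145 → 42 → 20 → 4 → 16 → 37 → 58 → 89  — repeats 89 (not happy)
836: 836 → 109 → 82 → 68 → 100 → 1  — reaches 1 (happy)

120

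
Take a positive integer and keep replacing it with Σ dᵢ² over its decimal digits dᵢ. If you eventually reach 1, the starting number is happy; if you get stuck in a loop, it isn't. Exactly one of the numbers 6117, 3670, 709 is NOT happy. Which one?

6117

6117: 6117 → 87 → 113 → 11 → 2 → 4 → 16 → 37 → 58 → 89 → 145 → 42 → 20 → 4  — repeats 4 (not happy)
3670: 3670 → 94 → 97 → 130 → 10 → 1  — reaches 1 (happy)
709: 709 → 130 → 10 → 1  — reaches 1 (happy)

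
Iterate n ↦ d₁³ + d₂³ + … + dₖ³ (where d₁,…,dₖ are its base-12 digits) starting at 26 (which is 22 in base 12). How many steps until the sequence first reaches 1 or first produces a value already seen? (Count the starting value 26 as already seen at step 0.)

26 = (2,2)_12 → 2³ + 2³ = 8 + 8 = 16
16 = (1,4)_12 → 1³ + 4³ = 1 + 64 = 65
65 = (5,5)_12 → 5³ + 5³ = 125 + 125 = 250
250 = (1,8,10)_12 → 1³ + 8³ + 10³ = 1 + 512 + 1000 = 1513
1513 = (10,6,1)_12 → 10³ + 6³ + 1³ = 1000 + 216 + 1 = 1217
1217 = (8,5,5)_12 → 8³ + 5³ + 5³ = 512 + 125 + 125 = 762
762 = (5,3,6)_12 → 5³ + 3³ + 6³ = 125 + 27 + 216 = 368
368 = (2,6,8)_12 → 2³ + 6³ + 8³ = 8 + 216 + 512 = 736
736 = (5,1,4)_12 → 5³ + 1³ + 4³ = 125 + 1 + 64 = 190
190 = (1,3,10)_12 → 1³ + 3³ + 10³ = 1 + 27 + 1000 = 1028
1028 = (7,1,8)_12 → 7³ + 1³ + 8³ = 343 + 1 + 512 = 856
856 = (5,11,4)_12 → 5³ + 11³ + 4³ = 125 + 1331 + 64 = 1520
1520 = (10,6,8)_12 → 10³ + 6³ + 8³ = 1000 + 216 + 512 = 1728
1728 = (1,0,0,0)_12 → 1³ + 0³ + 0³ + 0³ = 1 + 0 + 0 + 0 = 1  — reached 1.
That took 14 steps.

14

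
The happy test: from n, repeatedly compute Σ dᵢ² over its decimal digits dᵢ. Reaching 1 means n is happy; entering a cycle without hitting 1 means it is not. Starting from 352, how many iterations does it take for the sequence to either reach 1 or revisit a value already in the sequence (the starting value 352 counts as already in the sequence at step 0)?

11

352 → 38
38 → 73
73 → 58
58 → 89
89 → 145
145 → 42
42 → 20
20 → 4
4 → 16
16 → 37
37 → 58  — 58 repeats.
That took 11 steps.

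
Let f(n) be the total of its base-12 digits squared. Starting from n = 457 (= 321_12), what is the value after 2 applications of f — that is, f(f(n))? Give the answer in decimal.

457 = (3,2,1)_12 → 3² + 2² + 1² = 14
14 = (1,2)_12 → 1² + 2² = 5

5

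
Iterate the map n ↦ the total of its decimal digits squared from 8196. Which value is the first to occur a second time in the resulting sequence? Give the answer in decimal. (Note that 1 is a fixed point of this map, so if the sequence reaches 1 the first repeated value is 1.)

8196 → 8² + 1² + 9² + 6² = 64 + 1 + 81 + 36 = 182
182 → 1² + 8² + 2² = 1 + 64 + 4 = 69
69 → 6² + 9² = 36 + 81 = 117
117 → 1² + 1² + 7² = 1 + 1 + 49 = 51
51 → 5² + 1² = 25 + 1 = 26
26 → 2² + 6² = 4 + 36 = 40
40 → 4² + 0² = 16 + 0 = 16
16 → 1² + 6² = 1 + 36 = 37
37 → 3² + 7² = 9 + 49 = 58
58 → 5² + 8² = 25 + 64 = 89
89 → 8² + 9² = 64 + 81 = 145
145 → 1² + 4² + 5² = 1 + 16 + 25 = 42
42 → 4² + 2² = 16 + 4 = 20
20 → 2² + 0² = 4 + 0 = 4
4 → 4² = 16  — 16 already appeared earlier.

16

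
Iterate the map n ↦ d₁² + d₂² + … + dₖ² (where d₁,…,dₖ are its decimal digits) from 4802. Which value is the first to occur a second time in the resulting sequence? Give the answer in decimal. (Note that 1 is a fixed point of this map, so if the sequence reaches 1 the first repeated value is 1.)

89

4802 → 4² + 8² + 0² + 2² = 16 + 64 + 0 + 4 = 84
84 → 8² + 4² = 64 + 16 = 80
80 → 8² + 0² = 64 + 0 = 64
64 → 6² + 4² = 36 + 16 = 52
52 → 5² + 2² = 25 + 4 = 29
29 → 2² + 9² = 4 + 81 = 85
85 → 8² + 5² = 64 + 25 = 89
89 → 8² + 9² = 64 + 81 = 145
145 → 1² + 4² + 5² = 1 + 16 + 25 = 42
42 → 4² + 2² = 16 + 4 = 20
20 → 2² + 0² = 4 + 0 = 4
4 → 4² = 16
16 → 1² + 6² = 1 + 36 = 37
37 → 3² + 7² = 9 + 49 = 58
58 → 5² + 8² = 25 + 64 = 89  — 89 already appeared earlier.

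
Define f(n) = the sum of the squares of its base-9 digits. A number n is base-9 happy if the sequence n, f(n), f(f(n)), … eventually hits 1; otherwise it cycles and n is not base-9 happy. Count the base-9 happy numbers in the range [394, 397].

394: 394 → 114 → 46 → 26 → 68 → 74 → 68  (repeats 68)
395: 395 → 129 → 35 → 73 → 65 → 53 → 89 → 65  (repeats 65)
396: 396 → 80 → 128 → 30 → 18 → 4 → 16 → 50 → 50  (repeats 50)
397: 397 → 81 → 1  (reaches 1)
base-9 happy: 397

1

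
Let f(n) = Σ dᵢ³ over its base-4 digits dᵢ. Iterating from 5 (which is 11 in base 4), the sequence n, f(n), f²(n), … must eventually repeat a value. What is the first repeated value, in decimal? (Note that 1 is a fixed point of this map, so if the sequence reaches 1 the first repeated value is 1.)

5 = (1,1)_4 → 2
2 = (2)_4 → 8
8 = (2,0)_4 → 8  — 8 already appeared earlier.

8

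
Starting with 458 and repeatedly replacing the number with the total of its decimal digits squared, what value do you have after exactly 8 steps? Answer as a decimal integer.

145

458 → 105
105 → 26
26 → 40
40 → 16
16 → 37
37 → 58
58 → 89
89 → 145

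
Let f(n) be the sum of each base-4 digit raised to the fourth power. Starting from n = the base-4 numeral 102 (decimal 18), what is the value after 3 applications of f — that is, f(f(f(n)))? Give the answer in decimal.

16

18 = (1,0,2)_4 → 1⁴ + 0⁴ + 2⁴ = 1 + 0 + 16 = 17
17 = (1,0,1)_4 → 1⁴ + 0⁴ + 1⁴ = 1 + 0 + 1 = 2
2 = (2)_4 → 2⁴ = 16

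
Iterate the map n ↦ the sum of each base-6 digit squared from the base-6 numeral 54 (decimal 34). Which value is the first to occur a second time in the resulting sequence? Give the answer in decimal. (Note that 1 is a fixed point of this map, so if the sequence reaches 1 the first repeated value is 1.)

34 = (5,4)_6 → 5² + 4² = 25 + 16 = 41
41 = (1,0,5)_6 → 1² + 0² + 5² = 1 + 0 + 25 = 26
26 = (4,2)_6 → 4² + 2² = 16 + 4 = 20
20 = (3,2)_6 → 3² + 2² = 9 + 4 = 13
13 = (2,1)_6 → 2² + 1² = 4 + 1 = 5
5 = (5)_6 → 5² = 25
25 = (4,1)_6 → 4² + 1² = 16 + 1 = 17
17 = (2,5)_6 → 2² + 5² = 4 + 25 = 29
29 = (4,5)_6 → 4² + 5² = 16 + 25 = 41  — 41 already appeared earlier.

41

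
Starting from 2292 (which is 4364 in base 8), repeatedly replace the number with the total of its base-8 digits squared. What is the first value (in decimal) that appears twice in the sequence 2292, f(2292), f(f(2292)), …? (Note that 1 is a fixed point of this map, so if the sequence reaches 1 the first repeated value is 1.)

1

2292 = (4,3,6,4)_8 → 4² + 3² + 6² + 4² = 77
77 = (1,1,5)_8 → 1² + 1² + 5² = 27
27 = (3,3)_8 → 3² + 3² = 18
18 = (2,2)_8 → 2² + 2² = 8
8 = (1,0)_8 → 1² + 0² = 1  — reached the fixed point 1.
1 → 1, so 1 is the first repeated value.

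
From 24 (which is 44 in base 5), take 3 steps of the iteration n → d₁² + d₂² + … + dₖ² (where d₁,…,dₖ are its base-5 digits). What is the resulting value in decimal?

2

24 = (4,4)_5 → 4² + 4² = 16 + 16 = 32
32 = (1,1,2)_5 → 1² + 1² + 2² = 1 + 1 + 4 = 6
6 = (1,1)_5 → 1² + 1² = 1 + 1 = 2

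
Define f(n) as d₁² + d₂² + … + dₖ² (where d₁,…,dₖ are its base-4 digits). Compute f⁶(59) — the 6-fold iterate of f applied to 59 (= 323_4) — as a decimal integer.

1

59 = (3,2,3)_4 → 22
22 = (1,1,2)_4 → 6
6 = (1,2)_4 → 5
5 = (1,1)_4 → 2
2 = (2)_4 → 4
4 = (1,0)_4 → 1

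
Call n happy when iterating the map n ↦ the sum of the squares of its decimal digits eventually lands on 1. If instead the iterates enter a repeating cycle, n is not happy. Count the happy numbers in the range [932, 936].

1

932: 932 → 94 → 97 → 130 → 10 → 1  — happy
933: 933 → 99 → 162 → 41 → 17 → 50 → 25 → 29 → 85 → 89 → 145 → 42 → 20 → 4 → 16 → 37 → 58 → 89  — not happy
934: 934 → 106 → 37 → 58 → 89 → 145 → 42 → 20 → 4 → 16 → 37  — not happy
935: 935 → 115 → 27 → 53 → 34 → 25 → 29 → 85 → 89 → 145 → 42 → 20 → 4 → 16 → 37 → 58 → 89  — not happy
936: 936 → 126 → 41 → 17 → 50 → 25 → 29 → 85 → 89 → 145 → 42 → 20 → 4 → 16 → 37 → 58 → 89  — not happy
happy: 932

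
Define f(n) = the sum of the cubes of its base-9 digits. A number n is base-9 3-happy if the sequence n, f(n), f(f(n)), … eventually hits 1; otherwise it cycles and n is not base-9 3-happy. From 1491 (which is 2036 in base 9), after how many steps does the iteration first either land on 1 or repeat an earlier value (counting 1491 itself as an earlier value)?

1491 = (2,0,3,6)_9 → 2³ + 0³ + 3³ + 6³ = 8 + 0 + 27 + 216 = 251
251 = (3,0,8)_9 → 3³ + 0³ + 8³ = 27 + 0 + 512 = 539
539 = (6,5,8)_9 → 6³ + 5³ + 8³ = 216 + 125 + 512 = 853
853 = (1,1,4,7)_9 → 1³ + 1³ + 4³ + 7³ = 1 + 1 + 64 + 343 = 409
409 = (5,0,4)_9 → 5³ + 0³ + 4³ = 125 + 0 + 64 = 189
189 = (2,3,0)_9 → 2³ + 3³ + 0³ = 8 + 27 + 0 = 35
35 = (3,8)_9 → 3³ + 8³ = 27 + 512 = 539  — 539 repeats.
That took 7 steps.

7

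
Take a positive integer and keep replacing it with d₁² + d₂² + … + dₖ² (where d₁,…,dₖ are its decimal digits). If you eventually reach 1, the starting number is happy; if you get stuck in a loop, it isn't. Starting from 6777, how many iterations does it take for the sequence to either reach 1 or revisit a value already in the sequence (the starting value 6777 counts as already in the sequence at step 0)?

6777 → 6² + 7² + 7² + 7² = 36 + 49 + 49 + 49 = 183
183 → 1² + 8² + 3² = 1 + 64 + 9 = 74
74 → 7² + 4² = 49 + 16 = 65
65 → 6² + 5² = 36 + 25 = 61
61 → 6² + 1² = 36 + 1 = 37
37 → 3² + 7² = 9 + 49 = 58
58 → 5² + 8² = 25 + 64 = 89
89 → 8² + 9² = 64 + 81 = 145
145 → 1² + 4² + 5² = 1 + 16 + 25 = 42
42 → 4² + 2² = 16 + 4 = 20
20 → 2² + 0² = 4 + 0 = 4
4 → 4² = 16
16 → 1² + 6² = 1 + 36 = 37  — 37 repeats.
That took 13 steps.

13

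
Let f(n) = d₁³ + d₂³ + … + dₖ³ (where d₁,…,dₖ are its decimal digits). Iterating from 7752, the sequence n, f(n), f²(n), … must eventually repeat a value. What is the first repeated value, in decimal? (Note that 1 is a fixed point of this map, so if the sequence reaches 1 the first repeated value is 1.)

7752 → 7³ + 7³ + 5³ + 2³ = 343 + 343 + 125 + 8 = 819
819 → 8³ + 1³ + 9³ = 512 + 1 + 729 = 1242
1242 → 1³ + 2³ + 4³ + 2³ = 1 + 8 + 64 + 8 = 81
81 → 8³ + 1³ = 512 + 1 = 513
513 → 5³ + 1³ + 3³ = 125 + 1 + 27 = 153
153 → 1³ + 5³ + 3³ = 1 + 125 + 27 = 153  — 153 already appeared earlier.

153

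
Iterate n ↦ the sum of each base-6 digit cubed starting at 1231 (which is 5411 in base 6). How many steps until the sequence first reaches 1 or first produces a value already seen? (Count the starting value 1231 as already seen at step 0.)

1231 = (5,4,1,1)_6 → 5³ + 4³ + 1³ + 1³ = 191
191 = (5,1,5)_6 → 5³ + 1³ + 5³ = 251
251 = (1,0,5,5)_6 → 1³ + 0³ + 5³ + 5³ = 251  — 251 repeats.
That took 3 steps.

3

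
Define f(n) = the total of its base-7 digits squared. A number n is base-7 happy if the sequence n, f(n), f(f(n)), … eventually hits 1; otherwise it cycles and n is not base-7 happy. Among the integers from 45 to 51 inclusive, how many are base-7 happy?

45: 45 → 45  (repeats 45)
46: 46 → 52 → 10 → 10  (repeats 10)
47: 47 → 61 → 27 → 45 → 45  (repeats 45)
48: 48 → 72 → 14 → 4 → 16 → 8 → 2 → 4  (repeats 4)
49: 49 → 1  (reaches 1)
50: 50 → 2 → 4 → 16 → 8 → 2  (repeats 2)
51: 51 → 5 → 25 → 25  (repeats 25)
base-7 happy: 49

1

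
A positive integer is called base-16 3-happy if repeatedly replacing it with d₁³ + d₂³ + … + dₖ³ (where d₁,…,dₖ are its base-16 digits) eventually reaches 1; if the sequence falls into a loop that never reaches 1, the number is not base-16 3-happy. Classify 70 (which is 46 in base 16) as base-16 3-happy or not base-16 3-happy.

base-16 3-happy

70 = (4,6)_16 → 4³ + 6³ = 64 + 216 = 280
280 = (1,1,8)_16 → 1³ + 1³ + 8³ = 1 + 1 + 512 = 514
514 = (2,0,2)_16 → 2³ + 0³ + 2³ = 8 + 0 + 8 = 16
16 = (1,0)_16 → 1³ + 0³ = 1 + 0 = 1  — reached 1.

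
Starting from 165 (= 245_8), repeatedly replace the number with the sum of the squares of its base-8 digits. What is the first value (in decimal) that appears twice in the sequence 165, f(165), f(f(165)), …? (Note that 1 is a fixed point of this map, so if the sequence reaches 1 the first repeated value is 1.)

25

165 = (2,4,5)_8 → 2² + 4² + 5² = 45
45 = (5,5)_8 → 5² + 5² = 50
50 = (6,2)_8 → 6² + 2² = 40
40 = (5,0)_8 → 5² + 0² = 25
25 = (3,1)_8 → 3² + 1² = 10
10 = (1,2)_8 → 1² + 2² = 5
5 = (5)_8 → 5² = 25  — 25 already appeared earlier.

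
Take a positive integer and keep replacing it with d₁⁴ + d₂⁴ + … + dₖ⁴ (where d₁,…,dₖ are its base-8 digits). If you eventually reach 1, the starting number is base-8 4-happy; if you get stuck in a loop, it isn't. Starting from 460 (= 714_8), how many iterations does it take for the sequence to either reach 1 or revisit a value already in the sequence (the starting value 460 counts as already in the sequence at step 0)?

8

460 = (7,1,4)_8 → 7⁴ + 1⁴ + 4⁴ = 2401 + 1 + 256 = 2658
2658 = (5,1,4,2)_8 → 5⁴ + 1⁴ + 4⁴ + 2⁴ = 625 + 1 + 256 + 16 = 898
898 = (1,6,0,2)_8 → 1⁴ + 6⁴ + 0⁴ + 2⁴ = 1 + 1296 + 0 + 16 = 1313
1313 = (2,4,4,1)_8 → 2⁴ + 4⁴ + 4⁴ + 1⁴ = 16 + 256 + 256 + 1 = 529
529 = (1,0,2,1)_8 → 1⁴ + 0⁴ + 2⁴ + 1⁴ = 1 + 0 + 16 + 1 = 18
18 = (2,2)_8 → 2⁴ + 2⁴ = 16 + 16 = 32
32 = (4,0)_8 → 4⁴ + 0⁴ = 256 + 0 = 256
256 = (4,0,0)_8 → 4⁴ + 0⁴ + 0⁴ = 256 + 0 + 0 = 256  — 256 repeats.
That took 8 steps.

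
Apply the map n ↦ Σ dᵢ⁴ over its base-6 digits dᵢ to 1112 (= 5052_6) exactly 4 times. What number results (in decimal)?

1331

1112 = (5,0,5,2)_6 → 5⁴ + 0⁴ + 5⁴ + 2⁴ = 1266
1266 = (5,5,1,0)_6 → 5⁴ + 5⁴ + 1⁴ + 0⁴ = 1251
1251 = (5,4,4,3)_6 → 5⁴ + 4⁴ + 4⁴ + 3⁴ = 1218
1218 = (5,3,5,0)_6 → 5⁴ + 3⁴ + 5⁴ + 0⁴ = 1331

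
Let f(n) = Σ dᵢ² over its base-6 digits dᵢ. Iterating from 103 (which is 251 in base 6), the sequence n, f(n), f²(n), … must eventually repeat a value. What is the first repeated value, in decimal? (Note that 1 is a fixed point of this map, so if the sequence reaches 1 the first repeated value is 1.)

25

103 = (2,5,1)_6 → 2² + 5² + 1² = 30
30 = (5,0)_6 → 5² + 0² = 25
25 = (4,1)_6 → 4² + 1² = 17
17 = (2,5)_6 → 2² + 5² = 29
29 = (4,5)_6 → 4² + 5² = 41
41 = (1,0,5)_6 → 1² + 0² + 5² = 26
26 = (4,2)_6 → 4² + 2² = 20
20 = (3,2)_6 → 3² + 2² = 13
13 = (2,1)_6 → 2² + 1² = 5
5 = (5)_6 → 5² = 25  — 25 already appeared earlier.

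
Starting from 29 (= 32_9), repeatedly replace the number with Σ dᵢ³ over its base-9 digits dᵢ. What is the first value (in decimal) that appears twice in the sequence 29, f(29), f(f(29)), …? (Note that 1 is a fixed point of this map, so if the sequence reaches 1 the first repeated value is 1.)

35

29 = (3,2)_9 → 3³ + 2³ = 35
35 = (3,8)_9 → 3³ + 8³ = 539
539 = (6,5,8)_9 → 6³ + 5³ + 8³ = 853
853 = (1,1,4,7)_9 → 1³ + 1³ + 4³ + 7³ = 409
409 = (5,0,4)_9 → 5³ + 0³ + 4³ = 189
189 = (2,3,0)_9 → 2³ + 3³ + 0³ = 35  — 35 already appeared earlier.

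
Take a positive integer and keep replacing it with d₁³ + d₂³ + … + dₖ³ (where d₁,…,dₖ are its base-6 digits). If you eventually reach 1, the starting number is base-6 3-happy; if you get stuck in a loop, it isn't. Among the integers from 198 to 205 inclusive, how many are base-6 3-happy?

5

198: 198 → 152 → 73 → 9 → 28 → 128 → 62 → 73  — not base-6 3-happy
199: 199 → 153 → 92 → 43 → 3 → 27 → 91 → 36 → 1  — base-6 3-happy
200: 200 → 160 → 136 → 155 → 190 → 190  — not base-6 3-happy
201: 201 → 179 → 314 → 81 → 36 → 1  — base-6 3-happy
202: 202 → 216 → 1  — base-6 3-happy
203: 203 → 277 → 67 → 127 → 55 → 29 → 189 → 153 → 92 → 43 → 3 → 27 → 91 → 36 → 1  — base-6 3-happy
204: 204 → 189 → 153 → 92 → 43 → 3 → 27 → 91 → 36 → 1  — base-6 3-happy
205: 205 → 190 → 190  — not base-6 3-happy
base-6 3-happy: 199, 201, 202, 203, 204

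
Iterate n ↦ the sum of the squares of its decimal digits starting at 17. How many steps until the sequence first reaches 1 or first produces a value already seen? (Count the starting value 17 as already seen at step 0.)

13

17 → 1² + 7² = 50
50 → 5² + 0² = 25
25 → 2² + 5² = 29
29 → 2² + 9² = 85
85 → 8² + 5² = 89
89 → 8² + 9² = 145
145 → 1² + 4² + 5² = 42
42 → 4² + 2² = 20
20 → 2² + 0² = 4
4 → 4² = 16
16 → 1² + 6² = 37
37 → 3² + 7² = 58
58 → 5² + 8² = 89  — 89 repeats.
That took 13 steps.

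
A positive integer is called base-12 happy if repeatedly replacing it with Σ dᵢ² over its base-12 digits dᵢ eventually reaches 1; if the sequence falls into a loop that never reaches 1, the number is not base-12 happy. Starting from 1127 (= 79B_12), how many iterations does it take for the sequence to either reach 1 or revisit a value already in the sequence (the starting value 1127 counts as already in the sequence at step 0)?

11

1127 = (7,9,11)_12 → 7² + 9² + 11² = 251
251 = (1,8,11)_12 → 1² + 8² + 11² = 186
186 = (1,3,6)_12 → 1² + 3² + 6² = 46
46 = (3,10)_12 → 3² + 10² = 109
109 = (9,1)_12 → 9² + 1² = 82
82 = (6,10)_12 → 6² + 10² = 136
136 = (11,4)_12 → 11² + 4² = 137
137 = (11,5)_12 → 11² + 5² = 146
146 = (1,0,2)_12 → 1² + 0² + 2² = 5
5 = (5)_12 → 5² = 25
25 = (2,1)_12 → 2² + 1² = 5  — 5 repeats.
That took 11 steps.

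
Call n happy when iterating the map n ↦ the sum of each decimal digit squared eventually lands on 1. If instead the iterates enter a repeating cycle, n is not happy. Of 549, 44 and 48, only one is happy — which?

549: 549 → 122 → 9 → 81 → 65 → 61 → 37 → 58 → 89 → 145 → 42 → 20 → 4 → 16 → 37  — repeats 37 (not happy)
44: 44 → 32 → 13 → 10 → 1  — reaches 1 (happy)
48: 48 → 80 → 64 → 52 → 29 → 85 → 89 → 145 → 42 → 20 → 4 → 16 → 37 → 58 → 89  — repeats 89 (not happy)

44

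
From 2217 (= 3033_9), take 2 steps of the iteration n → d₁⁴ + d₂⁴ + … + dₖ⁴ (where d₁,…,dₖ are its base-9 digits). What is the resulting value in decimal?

81

2217 = (3,0,3,3)_9 → 3⁴ + 0⁴ + 3⁴ + 3⁴ = 243
243 = (3,0,0)_9 → 3⁴ + 0⁴ + 0⁴ = 81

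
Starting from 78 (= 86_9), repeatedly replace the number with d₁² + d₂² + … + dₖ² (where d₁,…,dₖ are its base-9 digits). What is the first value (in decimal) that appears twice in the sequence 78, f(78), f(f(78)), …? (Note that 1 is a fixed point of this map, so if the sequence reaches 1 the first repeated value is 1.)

50

78 = (8,6)_9 → 8² + 6² = 64 + 36 = 100
100 = (1,2,1)_9 → 1² + 2² + 1² = 1 + 4 + 1 = 6
6 = (6)_9 → 6² = 36
36 = (4,0)_9 → 4² + 0² = 16 + 0 = 16
16 = (1,7)_9 → 1² + 7² = 1 + 49 = 50
50 = (5,5)_9 → 5² + 5² = 25 + 25 = 50  — 50 already appeared earlier.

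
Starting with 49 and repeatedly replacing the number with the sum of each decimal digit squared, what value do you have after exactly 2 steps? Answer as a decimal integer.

49 → 4² + 9² = 97
97 → 9² + 7² = 130

130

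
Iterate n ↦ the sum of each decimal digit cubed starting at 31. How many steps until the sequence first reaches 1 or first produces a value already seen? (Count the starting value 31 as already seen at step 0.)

6

31 → 3³ + 1³ = 28
28 → 2³ + 8³ = 520
520 → 5³ + 2³ + 0³ = 133
133 → 1³ + 3³ + 3³ = 55
55 → 5³ + 5³ = 250
250 → 2³ + 5³ + 0³ = 133  — 133 repeats.
That took 6 steps.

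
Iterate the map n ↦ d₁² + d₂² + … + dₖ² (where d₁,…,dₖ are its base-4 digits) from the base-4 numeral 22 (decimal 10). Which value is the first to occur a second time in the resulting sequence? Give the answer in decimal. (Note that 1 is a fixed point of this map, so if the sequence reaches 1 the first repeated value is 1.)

10 = (2,2)_4 → 2² + 2² = 4 + 4 = 8
8 = (2,0)_4 → 2² + 0² = 4 + 0 = 4
4 = (1,0)_4 → 1² + 0² = 1 + 0 = 1  — reached the fixed point 1.
1 → 1, so 1 is the first repeated value.

1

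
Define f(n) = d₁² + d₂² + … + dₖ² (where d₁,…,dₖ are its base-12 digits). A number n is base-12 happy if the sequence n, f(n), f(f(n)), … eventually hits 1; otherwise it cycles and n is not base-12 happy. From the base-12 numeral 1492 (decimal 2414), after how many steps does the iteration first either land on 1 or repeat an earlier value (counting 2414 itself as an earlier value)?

4

2414 = (1,4,9,2)_12 → 1² + 4² + 9² + 2² = 1 + 16 + 81 + 4 = 102
102 = (8,6)_12 → 8² + 6² = 64 + 36 = 100
100 = (8,4)_12 → 8² + 4² = 64 + 16 = 80
80 = (6,8)_12 → 6² + 8² = 36 + 64 = 100  — 100 repeats.
That took 4 steps.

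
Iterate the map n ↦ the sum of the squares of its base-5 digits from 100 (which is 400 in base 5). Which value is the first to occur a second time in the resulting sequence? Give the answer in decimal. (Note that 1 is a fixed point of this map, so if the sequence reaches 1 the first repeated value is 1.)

100 = (4,0,0)_5 → 4² + 0² + 0² = 16
16 = (3,1)_5 → 3² + 1² = 10
10 = (2,0)_5 → 2² + 0² = 4
4 = (4)_5 → 4² = 16  — 16 already appeared earlier.

16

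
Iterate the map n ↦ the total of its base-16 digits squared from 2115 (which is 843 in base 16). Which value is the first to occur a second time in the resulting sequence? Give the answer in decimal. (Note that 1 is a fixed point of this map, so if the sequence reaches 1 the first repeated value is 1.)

1

2115 = (8,4,3)_16 → 8² + 4² + 3² = 89
89 = (5,9)_16 → 5² + 9² = 106
106 = (6,10)_16 → 6² + 10² = 136
136 = (8,8)_16 → 8² + 8² = 128
128 = (8,0)_16 → 8² + 0² = 64
64 = (4,0)_16 → 4² + 0² = 16
16 = (1,0)_16 → 1² + 0² = 1  — reached the fixed point 1.
1 → 1, so 1 is the first repeated value.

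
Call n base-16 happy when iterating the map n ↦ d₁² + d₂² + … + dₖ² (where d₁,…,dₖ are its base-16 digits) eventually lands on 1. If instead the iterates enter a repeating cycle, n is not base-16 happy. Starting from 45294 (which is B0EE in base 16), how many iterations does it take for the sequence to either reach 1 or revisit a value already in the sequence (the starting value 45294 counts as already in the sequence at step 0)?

45294 = (11,0,14,14)_16 → 11² + 0² + 14² + 14² = 513
513 = (2,0,1)_16 → 2² + 0² + 1² = 5
5 = (5)_16 → 5² = 25
25 = (1,9)_16 → 1² + 9² = 82
82 = (5,2)_16 → 5² + 2² = 29
29 = (1,13)_16 → 1² + 13² = 170
170 = (10,10)_16 → 10² + 10² = 200
200 = (12,8)_16 → 12² + 8² = 208
208 = (13,0)_16 → 13² + 0² = 169
169 = (10,9)_16 → 10² + 9² = 181
181 = (11,5)_16 → 11² + 5² = 146
146 = (9,2)_16 → 9² + 2² = 85
85 = (5,5)_16 → 5² + 5² = 50
50 = (3,2)_16 → 3² + 2² = 13
13 = (13)_16 → 13² = 169  — 169 repeats.
That took 15 steps.

15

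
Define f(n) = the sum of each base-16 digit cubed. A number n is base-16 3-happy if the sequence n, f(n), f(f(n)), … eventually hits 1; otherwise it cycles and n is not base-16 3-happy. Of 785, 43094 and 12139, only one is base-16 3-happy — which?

12139

785: 785 → 29 → 2198 → 1457 → 1457  — repeats 1457 (not base-16 3-happy)
43094: 43094 → 1853 → 2567 → 1343 → 3527 → 4268 → 2729 → 2729  — repeats 2729 (not base-16 3-happy)
12139: 12139 → 4930 → 100 → 280 → 514 → 16 → 1  — reaches 1 (base-16 3-happy)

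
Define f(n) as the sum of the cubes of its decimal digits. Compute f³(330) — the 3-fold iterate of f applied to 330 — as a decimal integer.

1242

330 → 3³ + 3³ + 0³ = 27 + 27 + 0 = 54
54 → 5³ + 4³ = 125 + 64 = 189
189 → 1³ + 8³ + 9³ = 1 + 512 + 729 = 1242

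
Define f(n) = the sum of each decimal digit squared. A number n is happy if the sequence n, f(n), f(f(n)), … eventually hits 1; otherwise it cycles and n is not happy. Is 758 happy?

not happy

758 → 138
138 → 74
74 → 65
65 → 61
61 → 37
37 → 58
58 → 89
89 → 145
145 → 42
42 → 20
20 → 4
4 → 16
16 → 37  — 37 already seen; the sequence cycles without reaching 1.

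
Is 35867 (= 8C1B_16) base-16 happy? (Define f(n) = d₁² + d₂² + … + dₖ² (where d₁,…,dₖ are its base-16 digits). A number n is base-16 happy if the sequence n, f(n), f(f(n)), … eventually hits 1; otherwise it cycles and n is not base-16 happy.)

35867 = (8,12,1,11)_16 → 330
330 = (1,4,10)_16 → 117
117 = (7,5)_16 → 74
74 = (4,10)_16 → 116
116 = (7,4)_16 → 65
65 = (4,1)_16 → 17
17 = (1,1)_16 → 2
2 = (2)_16 → 4
4 = (4)_16 → 16
16 = (1,0)_16 → 1  — reached 1.

base-16 happy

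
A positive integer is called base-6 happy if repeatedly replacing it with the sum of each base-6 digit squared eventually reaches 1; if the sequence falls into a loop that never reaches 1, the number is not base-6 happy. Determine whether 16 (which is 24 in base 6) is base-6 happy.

16 = (2,4)_6 → 2² + 4² = 20
20 = (3,2)_6 → 3² + 2² = 13
13 = (2,1)_6 → 2² + 1² = 5
5 = (5)_6 → 5² = 25
25 = (4,1)_6 → 4² + 1² = 17
17 = (2,5)_6 → 2² + 5² = 29
29 = (4,5)_6 → 4² + 5² = 41
41 = (1,0,5)_6 → 1² + 0² + 5² = 26
26 = (4,2)_6 → 4² + 2² = 20  — 20 already seen; the sequence cycles without reaching 1.

not base-6 happy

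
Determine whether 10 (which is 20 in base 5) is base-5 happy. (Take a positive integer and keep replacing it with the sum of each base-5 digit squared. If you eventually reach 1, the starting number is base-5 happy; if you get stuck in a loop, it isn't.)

10 = (2,0)_5 → 2² + 0² = 4
4 = (4)_5 → 4² = 16
16 = (3,1)_5 → 3² + 1² = 10  — 10 already seen; the sequence cycles without reaching 1.

not base-5 happy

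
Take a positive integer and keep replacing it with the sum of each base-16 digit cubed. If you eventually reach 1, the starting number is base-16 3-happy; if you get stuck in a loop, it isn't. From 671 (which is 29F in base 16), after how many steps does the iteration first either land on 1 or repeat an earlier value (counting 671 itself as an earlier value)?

5

671 = (2,9,15)_16 → 2³ + 9³ + 15³ = 4112
4112 = (1,0,1,0)_16 → 1³ + 0³ + 1³ + 0³ = 2
2 = (2)_16 → 2³ = 8
8 = (8)_16 → 8³ = 512
512 = (2,0,0)_16 → 2³ + 0³ + 0³ = 8  — 8 repeats.
That took 5 steps.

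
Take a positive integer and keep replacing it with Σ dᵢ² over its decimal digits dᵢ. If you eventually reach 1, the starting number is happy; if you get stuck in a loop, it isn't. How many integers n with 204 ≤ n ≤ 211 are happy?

204: 204 → 20 → 4 → 16 → 37 → 58 → 89 → 145 → 42 → 20  — not happy
205: 205 → 29 → 85 → 89 → 145 → 42 → 20 → 4 → 16 → 37 → 58 → 89  — not happy
206: 206 → 40 → 16 → 37 → 58 → 89 → 145 → 42 → 20 → 4 → 16  — not happy
207: 207 → 53 → 34 → 25 → 29 → 85 → 89 → 145 → 42 → 20 → 4 → 16 → 37 → 58 → 89  — not happy
208: 208 → 68 → 100 → 1  — happy
209: 209 → 85 → 89 → 145 → 42 → 20 → 4 → 16 → 37 → 58 → 89  — not happy
210: 210 → 5 → 25 → 29 → 85 → 89 → 145 → 42 → 20 → 4 → 16 → 37 → 58 → 89  — not happy
211: 211 → 6 → 36 → 45 → 41 → 17 → 50 → 25 → 29 → 85 → 89 → 145 → 42 → 20 → 4 → 16 → 37 → 58 → 89  — not happy
happy: 208

1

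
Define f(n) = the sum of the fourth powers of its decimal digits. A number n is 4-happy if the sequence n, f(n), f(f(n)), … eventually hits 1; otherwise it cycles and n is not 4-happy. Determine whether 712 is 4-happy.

712 → 7⁴ + 1⁴ + 2⁴ = 2401 + 1 + 16 = 2418
2418 → 2⁴ + 4⁴ + 1⁴ + 8⁴ = 16 + 256 + 1 + 4096 = 4369
4369 → 4⁴ + 3⁴ + 6⁴ + 9⁴ = 256 + 81 + 1296 + 6561 = 8194
8194 → 8⁴ + 1⁴ + 9⁴ + 4⁴ = 4096 + 1 + 6561 + 256 = 10914
10914 → 1⁴ + 0⁴ + 9⁴ + 1⁴ + 4⁴ = 1 + 0 + 6561 + 1 + 256 = 6819
6819 → 6⁴ + 8⁴ + 1⁴ + 9⁴ = 1296 + 4096 + 1 + 6561 = 11954
11954 → 1⁴ + 1⁴ + 9⁴ + 5⁴ + 4⁴ = 1 + 1 + 6561 + 625 + 256 = 7444
7444 → 7⁴ + 4⁴ + 4⁴ + 4⁴ = 2401 + 256 + 256 + 256 = 3169
3169 → 3⁴ + 1⁴ + 6⁴ + 9⁴ = 81 + 1 + 1296 + 6561 = 7939
7939 → 7⁴ + 9⁴ + 3⁴ + 9⁴ = 2401 + 6561 + 81 + 6561 = 15604
15604 → 1⁴ + 5⁴ + 6⁴ + 0⁴ + 4⁴ = 1 + 625 + 1296 + 0 + 256 = 2178
2178 → 2⁴ + 1⁴ + 7⁴ + 8⁴ = 16 + 1 + 2401 + 4096 = 6514
6514 → 6⁴ + 5⁴ + 1⁴ + 4⁴ = 1296 + 625 + 1 + 256 = 2178  — 2178 already seen; the sequence cycles without reaching 1.

not 4-happy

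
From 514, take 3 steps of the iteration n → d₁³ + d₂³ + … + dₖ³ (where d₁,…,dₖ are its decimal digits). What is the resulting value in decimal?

514 → 5³ + 1³ + 4³ = 190
190 → 1³ + 9³ + 0³ = 730
730 → 7³ + 3³ + 0³ = 370

370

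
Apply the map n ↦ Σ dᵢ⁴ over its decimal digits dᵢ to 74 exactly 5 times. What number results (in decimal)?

4179

74 → 7⁴ + 4⁴ = 2401 + 256 = 2657
2657 → 2⁴ + 6⁴ + 5⁴ + 7⁴ = 16 + 1296 + 625 + 2401 = 4338
4338 → 4⁴ + 3⁴ + 3⁴ + 8⁴ = 256 + 81 + 81 + 4096 = 4514
4514 → 4⁴ + 5⁴ + 1⁴ + 4⁴ = 256 + 625 + 1 + 256 = 1138
1138 → 1⁴ + 1⁴ + 3⁴ + 8⁴ = 1 + 1 + 81 + 4096 = 4179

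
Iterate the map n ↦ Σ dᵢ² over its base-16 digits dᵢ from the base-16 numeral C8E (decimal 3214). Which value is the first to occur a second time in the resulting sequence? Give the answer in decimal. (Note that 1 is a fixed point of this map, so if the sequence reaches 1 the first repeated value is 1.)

3214 = (12,8,14)_16 → 12² + 8² + 14² = 144 + 64 + 196 = 404
404 = (1,9,4)_16 → 1² + 9² + 4² = 1 + 81 + 16 = 98
98 = (6,2)_16 → 6² + 2² = 36 + 4 = 40
40 = (2,8)_16 → 2² + 8² = 4 + 64 = 68
68 = (4,4)_16 → 4² + 4² = 16 + 16 = 32
32 = (2,0)_16 → 2² + 0² = 4 + 0 = 4
4 = (4)_16 → 4² = 16
16 = (1,0)_16 → 1² + 0² = 1 + 0 = 1  — reached the fixed point 1.
1 → 1, so 1 is the first repeated value.

1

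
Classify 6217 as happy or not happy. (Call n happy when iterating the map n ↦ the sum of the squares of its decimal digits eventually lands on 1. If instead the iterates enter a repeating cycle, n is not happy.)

not happy

6217 → 6² + 2² + 1² + 7² = 36 + 4 + 1 + 49 = 90
90 → 9² + 0² = 81 + 0 = 81
81 → 8² + 1² = 64 + 1 = 65
65 → 6² + 5² = 36 + 25 = 61
61 → 6² + 1² = 36 + 1 = 37
37 → 3² + 7² = 9 + 49 = 58
58 → 5² + 8² = 25 + 64 = 89
89 → 8² + 9² = 64 + 81 = 145
145 → 1² + 4² + 5² = 1 + 16 + 25 = 42
42 → 4² + 2² = 16 + 4 = 20
20 → 2² + 0² = 4 + 0 = 4
4 → 4² = 16
16 → 1² + 6² = 1 + 36 = 37  — 37 already seen; the sequence cycles without reaching 1.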